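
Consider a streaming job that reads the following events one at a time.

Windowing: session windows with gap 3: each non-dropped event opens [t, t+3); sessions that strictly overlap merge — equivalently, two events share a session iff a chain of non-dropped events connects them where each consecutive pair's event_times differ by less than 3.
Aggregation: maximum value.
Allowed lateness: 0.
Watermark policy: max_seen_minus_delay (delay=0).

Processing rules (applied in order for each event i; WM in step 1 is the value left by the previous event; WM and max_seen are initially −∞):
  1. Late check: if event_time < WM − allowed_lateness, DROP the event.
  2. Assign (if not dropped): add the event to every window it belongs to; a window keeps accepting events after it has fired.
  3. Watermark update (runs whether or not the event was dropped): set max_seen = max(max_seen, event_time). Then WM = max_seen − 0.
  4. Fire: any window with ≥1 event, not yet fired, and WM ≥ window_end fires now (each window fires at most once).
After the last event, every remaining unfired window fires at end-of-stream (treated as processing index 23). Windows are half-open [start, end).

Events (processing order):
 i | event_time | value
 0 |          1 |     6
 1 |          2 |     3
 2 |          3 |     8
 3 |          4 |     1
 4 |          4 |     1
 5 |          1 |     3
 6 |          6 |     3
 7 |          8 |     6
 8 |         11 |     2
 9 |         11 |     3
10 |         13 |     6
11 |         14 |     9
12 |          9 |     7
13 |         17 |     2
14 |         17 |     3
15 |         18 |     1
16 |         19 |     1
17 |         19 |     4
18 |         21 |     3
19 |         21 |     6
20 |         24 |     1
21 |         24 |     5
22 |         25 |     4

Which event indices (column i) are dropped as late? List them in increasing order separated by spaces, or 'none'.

5 12

i=0 t=1 v=6: → [1,4); WM=1
i=1 t=2 v=3: → [1,5); WM=2
i=2 t=3 v=8: → [1,6); WM=3
i=3 t=4 v=1: → [1,7); WM=4
i=4 t=4 v=1: → [1,7); WM=4
i=5 t=1 v=3: DROP (t<4-0); WM=4
i=6 t=6 v=3: → [1,9); WM=6
i=7 t=8 v=6: → [1,11); WM=8
i=8 t=11 v=2: → [11,14); WM=11
i=9 t=11 v=3: → [11,14); WM=11
i=10 t=13 v=6: → [11,16); WM=13
i=11 t=14 v=9: → [11,17); WM=14
i=12 t=9 v=7: DROP (t<14-0); WM=14
i=13 t=17 v=2: → [17,20); WM=17
i=14 t=17 v=3: → [17,20); WM=17
i=15 t=18 v=1: → [17,21); WM=18
i=16 t=19 v=1: → [17,22); WM=19
i=17 t=19 v=4: → [17,22); WM=19
i=18 t=21 v=3: → [17,24); WM=21
i=19 t=21 v=6: → [17,24); WM=21
i=20 t=24 v=1: → [24,27); WM=24
i=21 t=24 v=5: → [24,27); WM=24
i=22 t=25 v=4: → [24,28); WM=25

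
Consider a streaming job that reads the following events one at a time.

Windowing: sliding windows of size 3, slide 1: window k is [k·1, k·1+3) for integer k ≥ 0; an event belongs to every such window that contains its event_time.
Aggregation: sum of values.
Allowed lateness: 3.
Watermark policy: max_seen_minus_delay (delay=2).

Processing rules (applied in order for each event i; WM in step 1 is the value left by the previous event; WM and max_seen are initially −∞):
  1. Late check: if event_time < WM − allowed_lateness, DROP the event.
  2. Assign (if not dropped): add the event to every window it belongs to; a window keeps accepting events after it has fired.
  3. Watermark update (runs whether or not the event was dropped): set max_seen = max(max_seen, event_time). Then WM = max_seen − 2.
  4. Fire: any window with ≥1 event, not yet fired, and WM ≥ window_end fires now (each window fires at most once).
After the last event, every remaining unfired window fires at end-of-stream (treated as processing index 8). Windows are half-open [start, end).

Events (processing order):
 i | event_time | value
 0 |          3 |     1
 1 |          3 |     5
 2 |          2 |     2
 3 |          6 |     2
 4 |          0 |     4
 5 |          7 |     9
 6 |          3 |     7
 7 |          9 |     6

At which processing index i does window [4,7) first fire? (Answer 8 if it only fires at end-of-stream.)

i=0 t=3 v=1: → [3,6),[2,5),[1,4); WM=1
i=1 t=3 v=5: → [3,6),[2,5),[1,4); WM=1
i=2 t=2 v=2: → [2,5),[1,4),[0,3); WM=1
i=3 t=6 v=2: → [6,9),[5,8),[4,7); WM=4; [0,3) fires=2 [1,4) fires=8
i=4 t=0 v=4: DROP (t<4-3); WM=4
i=5 t=7 v=9: → [7,10),[6,9),[5,8); WM=5; [2,5) fires=8
i=6 t=3 v=7: → [3,6),[2,5),[1,4); WM=5
i=7 t=9 v=6: → [9,12),[8,11),[7,10); WM=7; [3,6) fires=13 [4,7) fires=2

7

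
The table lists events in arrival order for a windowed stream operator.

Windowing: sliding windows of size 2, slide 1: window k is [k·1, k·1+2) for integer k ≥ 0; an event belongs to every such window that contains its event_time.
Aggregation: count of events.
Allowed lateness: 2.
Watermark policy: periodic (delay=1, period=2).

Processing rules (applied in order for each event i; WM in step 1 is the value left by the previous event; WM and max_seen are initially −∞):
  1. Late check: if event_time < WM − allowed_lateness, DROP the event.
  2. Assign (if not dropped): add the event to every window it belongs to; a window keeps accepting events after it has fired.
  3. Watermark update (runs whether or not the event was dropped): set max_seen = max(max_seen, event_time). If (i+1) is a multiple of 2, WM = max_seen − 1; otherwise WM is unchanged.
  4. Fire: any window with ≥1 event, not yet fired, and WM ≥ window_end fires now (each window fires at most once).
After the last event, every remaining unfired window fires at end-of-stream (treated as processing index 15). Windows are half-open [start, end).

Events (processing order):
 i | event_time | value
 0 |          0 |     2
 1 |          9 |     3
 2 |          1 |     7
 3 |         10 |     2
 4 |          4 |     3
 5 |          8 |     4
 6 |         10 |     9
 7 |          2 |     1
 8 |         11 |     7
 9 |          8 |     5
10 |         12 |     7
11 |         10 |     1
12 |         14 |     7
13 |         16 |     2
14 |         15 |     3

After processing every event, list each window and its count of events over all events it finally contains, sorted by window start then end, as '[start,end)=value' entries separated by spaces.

[0,2)=1 [7,9)=2 [8,10)=3 [9,11)=4 [10,12)=4 [11,13)=2 [12,14)=1 [13,15)=1 [14,16)=2 [15,17)=2 [16,18)=1

i=0 t=0 v=2: → [0,2); WM=−∞
i=1 t=9 v=3: → [9,11),[8,10); WM=8; [0,2) fires=1
i=2 t=1 v=7: DROP (t<8-2); WM=8
i=3 t=10 v=2: → [10,12),[9,11); WM=9
i=4 t=4 v=3: DROP (t<9-2); WM=9
i=5 t=8 v=4: → [8,10),[7,9); WM=9; [7,9) fires=1
i=6 t=10 v=9: → [10,12),[9,11); WM=9
i=7 t=2 v=1: DROP (t<9-2); WM=9
i=8 t=11 v=7: → [11,13),[10,12); WM=9
i=9 t=8 v=5: → [8,10),[7,9); WM=10; [8,10) fires=3
i=10 t=12 v=7: → [12,14),[11,13); WM=10
i=11 t=10 v=1: → [10,12),[9,11); WM=11; [9,11) fires=4
i=12 t=14 v=7: → [14,16),[13,15); WM=11
i=13 t=16 v=2: → [16,18),[15,17); WM=15; [10,12) fires=4 [11,13) fires=2 [12,14) fires=1 [13,15) fires=1
i=14 t=15 v=3: → [15,17),[14,16); WM=15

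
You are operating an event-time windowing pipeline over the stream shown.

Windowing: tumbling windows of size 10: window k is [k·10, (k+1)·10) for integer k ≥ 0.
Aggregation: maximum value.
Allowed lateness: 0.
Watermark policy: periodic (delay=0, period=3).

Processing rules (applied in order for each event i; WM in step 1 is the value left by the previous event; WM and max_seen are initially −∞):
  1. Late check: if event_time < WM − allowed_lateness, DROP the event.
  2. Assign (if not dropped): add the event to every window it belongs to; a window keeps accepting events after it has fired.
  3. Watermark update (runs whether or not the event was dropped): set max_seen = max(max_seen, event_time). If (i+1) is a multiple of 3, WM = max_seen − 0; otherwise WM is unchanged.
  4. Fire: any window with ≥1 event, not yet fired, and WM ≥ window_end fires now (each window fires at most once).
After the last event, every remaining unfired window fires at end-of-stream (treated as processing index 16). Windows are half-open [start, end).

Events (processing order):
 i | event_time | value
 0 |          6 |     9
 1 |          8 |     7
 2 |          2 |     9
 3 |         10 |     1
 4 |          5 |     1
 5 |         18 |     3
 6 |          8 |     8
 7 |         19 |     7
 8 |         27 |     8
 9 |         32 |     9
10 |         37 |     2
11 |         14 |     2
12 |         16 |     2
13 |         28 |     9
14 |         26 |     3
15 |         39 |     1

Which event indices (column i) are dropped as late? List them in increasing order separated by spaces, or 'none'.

4 6 11 12 13 14

i=0 t=6 v=9: → [0,10); WM=−∞
i=1 t=8 v=7: → [0,10); WM=−∞
i=2 t=2 v=9: → [0,10); WM=8
i=3 t=10 v=1: → [10,20); WM=8
i=4 t=5 v=1: DROP (t<8-0); WM=8
i=5 t=18 v=3: → [10,20); WM=18; [0,10) fires=9
i=6 t=8 v=8: DROP (t<18-0); WM=18
i=7 t=19 v=7: → [10,20); WM=18
i=8 t=27 v=8: → [20,30); WM=27; [10,20) fires=7
i=9 t=32 v=9: → [30,40); WM=27
i=10 t=37 v=2: → [30,40); WM=27
i=11 t=14 v=2: DROP (t<27-0); WM=37; [20,30) fires=8
i=12 t=16 v=2: DROP (t<37-0); WM=37
i=13 t=28 v=9: DROP (t<37-0); WM=37
i=14 t=26 v=3: DROP (t<37-0); WM=37
i=15 t=39 v=1: → [30,40); WM=37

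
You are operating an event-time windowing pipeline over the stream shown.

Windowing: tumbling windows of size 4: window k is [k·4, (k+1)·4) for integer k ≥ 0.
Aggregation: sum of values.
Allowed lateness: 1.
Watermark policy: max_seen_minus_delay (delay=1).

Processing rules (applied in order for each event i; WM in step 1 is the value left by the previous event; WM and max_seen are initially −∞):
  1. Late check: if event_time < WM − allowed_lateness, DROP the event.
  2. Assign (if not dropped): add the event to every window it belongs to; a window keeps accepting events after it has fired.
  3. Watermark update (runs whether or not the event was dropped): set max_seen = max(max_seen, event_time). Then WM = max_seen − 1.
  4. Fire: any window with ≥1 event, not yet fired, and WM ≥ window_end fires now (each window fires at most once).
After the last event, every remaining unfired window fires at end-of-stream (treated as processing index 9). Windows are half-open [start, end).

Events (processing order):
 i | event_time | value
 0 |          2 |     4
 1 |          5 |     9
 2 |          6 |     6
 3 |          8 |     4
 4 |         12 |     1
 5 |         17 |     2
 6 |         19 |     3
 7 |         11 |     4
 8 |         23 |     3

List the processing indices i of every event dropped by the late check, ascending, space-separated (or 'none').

7

i=0 t=2 v=4: → [0,4); WM=1
i=1 t=5 v=9: → [4,8); WM=4; [0,4) fires=4
i=2 t=6 v=6: → [4,8); WM=5
i=3 t=8 v=4: → [8,12); WM=7
i=4 t=12 v=1: → [12,16); WM=11; [4,8) fires=15
i=5 t=17 v=2: → [16,20); WM=16; [8,12) fires=4 [12,16) fires=1
i=6 t=19 v=3: → [16,20); WM=18
i=7 t=11 v=4: DROP (t<18-1); WM=18
i=8 t=23 v=3: → [20,24); WM=22; [16,20) fires=5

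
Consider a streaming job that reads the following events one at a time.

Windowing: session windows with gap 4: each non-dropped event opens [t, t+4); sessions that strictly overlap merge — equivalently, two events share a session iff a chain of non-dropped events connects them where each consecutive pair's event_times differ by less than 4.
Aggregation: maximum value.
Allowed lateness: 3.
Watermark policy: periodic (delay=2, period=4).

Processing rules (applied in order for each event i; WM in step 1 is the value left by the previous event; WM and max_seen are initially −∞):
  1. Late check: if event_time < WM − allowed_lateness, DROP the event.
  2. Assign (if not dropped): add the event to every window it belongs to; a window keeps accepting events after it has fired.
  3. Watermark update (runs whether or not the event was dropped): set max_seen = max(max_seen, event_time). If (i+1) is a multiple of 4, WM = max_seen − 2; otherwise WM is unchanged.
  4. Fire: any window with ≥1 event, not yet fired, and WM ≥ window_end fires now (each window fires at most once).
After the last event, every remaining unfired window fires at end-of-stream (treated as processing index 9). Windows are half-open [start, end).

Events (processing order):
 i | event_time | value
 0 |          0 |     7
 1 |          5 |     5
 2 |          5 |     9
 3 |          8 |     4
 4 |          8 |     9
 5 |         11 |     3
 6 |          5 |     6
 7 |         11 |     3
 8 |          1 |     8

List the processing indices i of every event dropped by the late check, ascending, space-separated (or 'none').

8

i=0 t=0 v=7: → [0,4); WM=−∞
i=1 t=5 v=5: → [5,9); WM=−∞
i=2 t=5 v=9: → [5,9); WM=−∞
i=3 t=8 v=4: → [5,12); WM=6
i=4 t=8 v=9: → [5,12); WM=6
i=5 t=11 v=3: → [5,15); WM=6
i=6 t=5 v=6: → [5,15); WM=6
i=7 t=11 v=3: → [5,15); WM=9
i=8 t=1 v=8: DROP (t<9-3); WM=9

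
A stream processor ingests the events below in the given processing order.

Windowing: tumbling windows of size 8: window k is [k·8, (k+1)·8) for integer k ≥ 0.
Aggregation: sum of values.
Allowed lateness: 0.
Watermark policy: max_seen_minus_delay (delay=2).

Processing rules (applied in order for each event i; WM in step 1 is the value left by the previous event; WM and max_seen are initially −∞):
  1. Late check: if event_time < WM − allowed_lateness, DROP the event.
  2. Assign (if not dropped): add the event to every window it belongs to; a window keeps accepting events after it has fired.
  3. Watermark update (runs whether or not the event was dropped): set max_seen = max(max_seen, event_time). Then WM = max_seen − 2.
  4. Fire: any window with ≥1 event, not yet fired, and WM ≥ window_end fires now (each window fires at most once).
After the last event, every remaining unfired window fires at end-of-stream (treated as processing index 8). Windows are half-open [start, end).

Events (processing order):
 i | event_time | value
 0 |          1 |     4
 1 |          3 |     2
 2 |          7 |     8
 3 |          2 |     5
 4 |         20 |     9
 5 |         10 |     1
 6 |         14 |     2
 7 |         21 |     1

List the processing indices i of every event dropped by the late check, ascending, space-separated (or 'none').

3 5 6

i=0 t=1 v=4: → [0,8); WM=-1
i=1 t=3 v=2: → [0,8); WM=1
i=2 t=7 v=8: → [0,8); WM=5
i=3 t=2 v=5: DROP (t<5-0); WM=5
i=4 t=20 v=9: → [16,24); WM=18; [0,8) fires=14
i=5 t=10 v=1: DROP (t<18-0); WM=18
i=6 t=14 v=2: DROP (t<18-0); WM=18
i=7 t=21 v=1: → [16,24); WM=19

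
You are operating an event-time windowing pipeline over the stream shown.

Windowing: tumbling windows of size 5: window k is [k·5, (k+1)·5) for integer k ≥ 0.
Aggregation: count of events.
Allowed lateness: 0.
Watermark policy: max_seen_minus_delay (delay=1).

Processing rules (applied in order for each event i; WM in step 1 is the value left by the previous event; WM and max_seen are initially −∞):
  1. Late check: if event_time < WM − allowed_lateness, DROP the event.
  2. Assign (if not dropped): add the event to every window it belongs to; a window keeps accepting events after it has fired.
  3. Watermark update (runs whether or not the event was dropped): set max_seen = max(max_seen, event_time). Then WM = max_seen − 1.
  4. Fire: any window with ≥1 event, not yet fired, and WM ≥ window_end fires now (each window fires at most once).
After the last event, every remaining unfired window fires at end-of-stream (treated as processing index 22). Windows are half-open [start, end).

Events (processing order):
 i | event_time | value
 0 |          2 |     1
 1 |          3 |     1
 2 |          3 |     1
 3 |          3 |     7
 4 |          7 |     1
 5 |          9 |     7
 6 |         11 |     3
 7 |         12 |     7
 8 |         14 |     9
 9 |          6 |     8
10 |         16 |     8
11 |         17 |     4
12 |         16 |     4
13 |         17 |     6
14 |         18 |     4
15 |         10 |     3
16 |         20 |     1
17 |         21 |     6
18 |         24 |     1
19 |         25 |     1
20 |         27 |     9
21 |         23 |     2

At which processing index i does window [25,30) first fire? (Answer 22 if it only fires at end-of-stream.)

22

i=0 t=2 v=1: → [0,5); WM=1
i=1 t=3 v=1: → [0,5); WM=2
i=2 t=3 v=1: → [0,5); WM=2
i=3 t=3 v=7: → [0,5); WM=2
i=4 t=7 v=1: → [5,10); WM=6; [0,5) fires=4
i=5 t=9 v=7: → [5,10); WM=8
i=6 t=11 v=3: → [10,15); WM=10; [5,10) fires=2
i=7 t=12 v=7: → [10,15); WM=11
i=8 t=14 v=9: → [10,15); WM=13
i=9 t=6 v=8: DROP (t<13-0); WM=13
i=10 t=16 v=8: → [15,20); WM=15; [10,15) fires=3
i=11 t=17 v=4: → [15,20); WM=16
i=12 t=16 v=4: → [15,20); WM=16
i=13 t=17 v=6: → [15,20); WM=16
i=14 t=18 v=4: → [15,20); WM=17
i=15 t=10 v=3: DROP (t<17-0); WM=17
i=16 t=20 v=1: → [20,25); WM=19
i=17 t=21 v=6: → [20,25); WM=20; [15,20) fires=5
i=18 t=24 v=1: → [20,25); WM=23
i=19 t=25 v=1: → [25,30); WM=24
i=20 t=27 v=9: → [25,30); WM=26; [20,25) fires=3
i=21 t=23 v=2: DROP (t<26-0); WM=26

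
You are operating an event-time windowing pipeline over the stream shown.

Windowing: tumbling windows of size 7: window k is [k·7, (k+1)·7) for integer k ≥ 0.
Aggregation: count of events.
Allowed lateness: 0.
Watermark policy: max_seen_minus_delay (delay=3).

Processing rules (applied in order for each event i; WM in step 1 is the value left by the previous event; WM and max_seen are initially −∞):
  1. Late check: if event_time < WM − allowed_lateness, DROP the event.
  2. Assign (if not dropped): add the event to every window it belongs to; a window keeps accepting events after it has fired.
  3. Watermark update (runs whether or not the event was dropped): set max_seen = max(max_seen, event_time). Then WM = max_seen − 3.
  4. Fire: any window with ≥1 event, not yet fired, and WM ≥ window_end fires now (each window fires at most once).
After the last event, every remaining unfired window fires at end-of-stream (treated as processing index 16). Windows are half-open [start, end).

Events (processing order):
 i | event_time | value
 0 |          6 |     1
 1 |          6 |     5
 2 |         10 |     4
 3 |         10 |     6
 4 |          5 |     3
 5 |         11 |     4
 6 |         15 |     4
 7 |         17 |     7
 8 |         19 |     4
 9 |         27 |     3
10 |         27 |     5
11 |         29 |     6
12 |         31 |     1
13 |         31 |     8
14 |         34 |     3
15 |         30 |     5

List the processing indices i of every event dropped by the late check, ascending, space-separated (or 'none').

4 15

i=0 t=6 v=1: → [0,7); WM=3
i=1 t=6 v=5: → [0,7); WM=3
i=2 t=10 v=4: → [7,14); WM=7; [0,7) fires=2
i=3 t=10 v=6: → [7,14); WM=7
i=4 t=5 v=3: DROP (t<7-0); WM=7
i=5 t=11 v=4: → [7,14); WM=8
i=6 t=15 v=4: → [14,21); WM=12
i=7 t=17 v=7: → [14,21); WM=14; [7,14) fires=3
i=8 t=19 v=4: → [14,21); WM=16
i=9 t=27 v=3: → [21,28); WM=24; [14,21) fires=3
i=10 t=27 v=5: → [21,28); WM=24
i=11 t=29 v=6: → [28,35); WM=26
i=12 t=31 v=1: → [28,35); WM=28; [21,28) fires=2
i=13 t=31 v=8: → [28,35); WM=28
i=14 t=34 v=3: → [28,35); WM=31
i=15 t=30 v=5: DROP (t<31-0); WM=31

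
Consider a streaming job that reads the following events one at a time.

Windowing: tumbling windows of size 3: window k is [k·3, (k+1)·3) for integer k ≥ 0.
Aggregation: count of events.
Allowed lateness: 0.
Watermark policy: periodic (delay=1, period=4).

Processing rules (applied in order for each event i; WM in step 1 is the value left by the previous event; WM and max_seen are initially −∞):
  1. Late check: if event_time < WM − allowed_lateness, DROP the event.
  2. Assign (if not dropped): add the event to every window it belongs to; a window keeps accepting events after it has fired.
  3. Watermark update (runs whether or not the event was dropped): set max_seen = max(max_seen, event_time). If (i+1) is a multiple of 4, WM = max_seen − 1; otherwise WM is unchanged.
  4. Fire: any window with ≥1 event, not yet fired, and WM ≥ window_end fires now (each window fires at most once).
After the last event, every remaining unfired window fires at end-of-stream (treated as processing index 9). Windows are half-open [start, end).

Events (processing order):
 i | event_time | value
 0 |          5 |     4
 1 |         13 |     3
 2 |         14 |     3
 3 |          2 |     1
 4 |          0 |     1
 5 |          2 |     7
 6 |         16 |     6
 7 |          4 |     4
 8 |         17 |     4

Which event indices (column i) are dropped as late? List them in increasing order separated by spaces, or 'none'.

i=0 t=5 v=4: → [3,6); WM=−∞
i=1 t=13 v=3: → [12,15); WM=−∞
i=2 t=14 v=3: → [12,15); WM=−∞
i=3 t=2 v=1: → [0,3); WM=13; [0,3) fires=1 [3,6) fires=1
i=4 t=0 v=1: DROP (t<13-0); WM=13
i=5 t=2 v=7: DROP (t<13-0); WM=13
i=6 t=16 v=6: → [15,18); WM=13
i=7 t=4 v=4: DROP (t<13-0); WM=15; [12,15) fires=2
i=8 t=17 v=4: → [15,18); WM=15

4 5 7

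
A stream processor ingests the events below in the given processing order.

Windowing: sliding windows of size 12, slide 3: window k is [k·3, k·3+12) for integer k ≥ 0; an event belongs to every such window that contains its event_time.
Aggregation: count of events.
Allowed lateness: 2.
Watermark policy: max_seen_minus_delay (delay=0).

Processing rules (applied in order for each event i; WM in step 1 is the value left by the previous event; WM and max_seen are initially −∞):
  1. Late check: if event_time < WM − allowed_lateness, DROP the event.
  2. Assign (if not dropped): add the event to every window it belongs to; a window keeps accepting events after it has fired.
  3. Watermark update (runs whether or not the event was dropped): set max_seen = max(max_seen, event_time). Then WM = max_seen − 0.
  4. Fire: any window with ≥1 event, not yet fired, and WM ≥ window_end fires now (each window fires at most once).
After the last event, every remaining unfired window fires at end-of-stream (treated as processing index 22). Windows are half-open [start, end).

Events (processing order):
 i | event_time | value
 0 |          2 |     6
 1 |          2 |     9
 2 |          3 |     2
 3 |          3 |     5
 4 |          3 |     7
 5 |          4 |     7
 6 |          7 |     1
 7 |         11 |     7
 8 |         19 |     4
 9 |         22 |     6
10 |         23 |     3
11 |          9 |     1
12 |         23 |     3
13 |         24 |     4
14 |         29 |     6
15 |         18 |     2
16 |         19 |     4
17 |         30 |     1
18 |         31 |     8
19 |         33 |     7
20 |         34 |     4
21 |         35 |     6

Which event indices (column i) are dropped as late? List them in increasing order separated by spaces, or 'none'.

11 15 16

i=0 t=2 v=6: → [0,12); WM=2
i=1 t=2 v=9: → [0,12); WM=2
i=2 t=3 v=2: → [3,15),[0,12); WM=3
i=3 t=3 v=5: → [3,15),[0,12); WM=3
i=4 t=3 v=7: → [3,15),[0,12); WM=3
i=5 t=4 v=7: → [3,15),[0,12); WM=4
i=6 t=7 v=1: → [6,18),[3,15),[0,12); WM=7
i=7 t=11 v=7: → [9,21),[6,18),[3,15),[0,12); WM=11
i=8 t=19 v=4: → [18,30),[15,27),[12,24),[9,21); WM=19; [0,12) fires=8 [3,15) fires=6 [6,18) fires=2
i=9 t=22 v=6: → [21,33),[18,30),[15,27),[12,24); WM=22; [9,21) fires=2
i=10 t=23 v=3: → [21,33),[18,30),[15,27),[12,24); WM=23
i=11 t=9 v=1: DROP (t<23-2); WM=23
i=12 t=23 v=3: → [21,33),[18,30),[15,27),[12,24); WM=23
i=13 t=24 v=4: → [24,36),[21,33),[18,30),[15,27); WM=24; [12,24) fires=4
i=14 t=29 v=6: → [27,39),[24,36),[21,33),[18,30); WM=29; [15,27) fires=5
i=15 t=18 v=2: DROP (t<29-2); WM=29
i=16 t=19 v=4: DROP (t<29-2); WM=29
i=17 t=30 v=1: → [30,42),[27,39),[24,36),[21,33); WM=30; [18,30) fires=6
i=18 t=31 v=8: → [30,42),[27,39),[24,36),[21,33); WM=31
i=19 t=33 v=7: → [33,45),[30,42),[27,39),[24,36); WM=33; [21,33) fires=7
i=20 t=34 v=4: → [33,45),[30,42),[27,39),[24,36); WM=34
i=21 t=35 v=6: → [33,45),[30,42),[27,39),[24,36); WM=35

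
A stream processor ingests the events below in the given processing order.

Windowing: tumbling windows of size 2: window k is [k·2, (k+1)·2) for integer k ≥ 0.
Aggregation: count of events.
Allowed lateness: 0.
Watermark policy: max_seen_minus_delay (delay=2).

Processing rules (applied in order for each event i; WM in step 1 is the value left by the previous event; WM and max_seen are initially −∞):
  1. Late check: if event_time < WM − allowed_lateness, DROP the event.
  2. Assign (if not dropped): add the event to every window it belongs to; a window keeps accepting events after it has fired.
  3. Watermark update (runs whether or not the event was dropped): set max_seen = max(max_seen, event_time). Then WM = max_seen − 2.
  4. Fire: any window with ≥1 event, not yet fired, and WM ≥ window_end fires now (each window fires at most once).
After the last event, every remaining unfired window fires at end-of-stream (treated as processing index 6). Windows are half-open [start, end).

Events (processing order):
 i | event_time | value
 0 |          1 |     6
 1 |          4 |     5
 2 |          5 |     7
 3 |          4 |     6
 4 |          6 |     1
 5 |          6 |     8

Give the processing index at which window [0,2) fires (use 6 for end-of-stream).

i=0 t=1 v=6: → [0,2); WM=-1
i=1 t=4 v=5: → [4,6); WM=2; [0,2) fires=1
i=2 t=5 v=7: → [4,6); WM=3
i=3 t=4 v=6: → [4,6); WM=3
i=4 t=6 v=1: → [6,8); WM=4
i=5 t=6 v=8: → [6,8); WM=4

1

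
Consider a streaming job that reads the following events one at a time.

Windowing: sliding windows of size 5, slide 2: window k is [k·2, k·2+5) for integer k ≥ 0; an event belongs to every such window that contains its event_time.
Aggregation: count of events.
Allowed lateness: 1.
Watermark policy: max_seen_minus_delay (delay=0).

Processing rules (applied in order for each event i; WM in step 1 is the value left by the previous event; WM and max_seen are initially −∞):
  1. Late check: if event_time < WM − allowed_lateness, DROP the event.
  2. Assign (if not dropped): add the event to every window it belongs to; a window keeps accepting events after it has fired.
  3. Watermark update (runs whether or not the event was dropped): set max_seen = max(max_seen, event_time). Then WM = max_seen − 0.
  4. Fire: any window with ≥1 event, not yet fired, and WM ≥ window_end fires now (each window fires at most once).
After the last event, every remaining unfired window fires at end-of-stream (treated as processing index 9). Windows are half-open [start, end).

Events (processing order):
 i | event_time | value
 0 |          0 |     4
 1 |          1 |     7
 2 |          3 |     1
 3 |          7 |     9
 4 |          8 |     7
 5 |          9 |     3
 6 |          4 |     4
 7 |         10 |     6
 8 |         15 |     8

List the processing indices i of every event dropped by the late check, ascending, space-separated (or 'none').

6

i=0 t=0 v=4: → [0,5); WM=0
i=1 t=1 v=7: → [0,5); WM=1
i=2 t=3 v=1: → [2,7),[0,5); WM=3
i=3 t=7 v=9: → [6,11),[4,9); WM=7; [0,5) fires=3 [2,7) fires=1
i=4 t=8 v=7: → [8,13),[6,11),[4,9); WM=8
i=5 t=9 v=3: → [8,13),[6,11); WM=9; [4,9) fires=2
i=6 t=4 v=4: DROP (t<9-1); WM=9
i=7 t=10 v=6: → [10,15),[8,13),[6,11); WM=10
i=8 t=15 v=8: → [14,19),[12,17); WM=15; [6,11) fires=4 [8,13) fires=3 [10,15) fires=1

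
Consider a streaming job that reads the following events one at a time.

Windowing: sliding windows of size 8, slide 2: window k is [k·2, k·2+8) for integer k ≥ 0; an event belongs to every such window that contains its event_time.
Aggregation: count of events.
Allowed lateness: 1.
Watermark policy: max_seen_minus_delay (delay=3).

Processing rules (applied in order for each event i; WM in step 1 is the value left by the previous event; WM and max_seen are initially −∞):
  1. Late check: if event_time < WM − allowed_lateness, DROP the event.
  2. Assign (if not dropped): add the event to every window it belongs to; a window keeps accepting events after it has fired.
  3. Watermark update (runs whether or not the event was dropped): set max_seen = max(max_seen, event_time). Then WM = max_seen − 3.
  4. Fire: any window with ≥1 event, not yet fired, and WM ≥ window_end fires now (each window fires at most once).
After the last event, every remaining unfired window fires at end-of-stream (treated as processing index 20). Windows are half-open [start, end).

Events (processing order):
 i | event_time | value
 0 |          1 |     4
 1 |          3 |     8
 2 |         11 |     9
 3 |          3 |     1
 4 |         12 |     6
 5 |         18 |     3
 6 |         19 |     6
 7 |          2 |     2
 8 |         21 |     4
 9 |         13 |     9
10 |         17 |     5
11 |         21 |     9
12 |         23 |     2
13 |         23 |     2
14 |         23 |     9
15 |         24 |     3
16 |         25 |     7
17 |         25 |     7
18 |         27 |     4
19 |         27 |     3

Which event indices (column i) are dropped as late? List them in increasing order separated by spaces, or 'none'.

3 7 9

i=0 t=1 v=4: → [0,8); WM=-2
i=1 t=3 v=8: → [2,10),[0,8); WM=0
i=2 t=11 v=9: → [10,18),[8,16),[6,14),[4,12); WM=8; [0,8) fires=2
i=3 t=3 v=1: DROP (t<8-1); WM=8
i=4 t=12 v=6: → [12,20),[10,18),[8,16),[6,14); WM=9
i=5 t=18 v=3: → [18,26),[16,24),[14,22),[12,20); WM=15; [2,10) fires=1 [4,12) fires=1 [6,14) fires=2
i=6 t=19 v=6: → [18,26),[16,24),[14,22),[12,20); WM=16; [8,16) fires=2
i=7 t=2 v=2: DROP (t<16-1); WM=16
i=8 t=21 v=4: → [20,28),[18,26),[16,24),[14,22); WM=18; [10,18) fires=2
i=9 t=13 v=9: DROP (t<18-1); WM=18
i=10 t=17 v=5: → [16,24),[14,22),[12,20),[10,18); WM=18
i=11 t=21 v=9: → [20,28),[18,26),[16,24),[14,22); WM=18
i=12 t=23 v=2: → [22,30),[20,28),[18,26),[16,24); WM=20; [12,20) fires=4
i=13 t=23 v=2: → [22,30),[20,28),[18,26),[16,24); WM=20
i=14 t=23 v=9: → [22,30),[20,28),[18,26),[16,24); WM=20
i=15 t=24 v=3: → [24,32),[22,30),[20,28),[18,26); WM=21
i=16 t=25 v=7: → [24,32),[22,30),[20,28),[18,26); WM=22; [14,22) fires=5
i=17 t=25 v=7: → [24,32),[22,30),[20,28),[18,26); WM=22
i=18 t=27 v=4: → [26,34),[24,32),[22,30),[20,28); WM=24; [16,24) fires=8
i=19 t=27 v=3: → [26,34),[24,32),[22,30),[20,28); WM=24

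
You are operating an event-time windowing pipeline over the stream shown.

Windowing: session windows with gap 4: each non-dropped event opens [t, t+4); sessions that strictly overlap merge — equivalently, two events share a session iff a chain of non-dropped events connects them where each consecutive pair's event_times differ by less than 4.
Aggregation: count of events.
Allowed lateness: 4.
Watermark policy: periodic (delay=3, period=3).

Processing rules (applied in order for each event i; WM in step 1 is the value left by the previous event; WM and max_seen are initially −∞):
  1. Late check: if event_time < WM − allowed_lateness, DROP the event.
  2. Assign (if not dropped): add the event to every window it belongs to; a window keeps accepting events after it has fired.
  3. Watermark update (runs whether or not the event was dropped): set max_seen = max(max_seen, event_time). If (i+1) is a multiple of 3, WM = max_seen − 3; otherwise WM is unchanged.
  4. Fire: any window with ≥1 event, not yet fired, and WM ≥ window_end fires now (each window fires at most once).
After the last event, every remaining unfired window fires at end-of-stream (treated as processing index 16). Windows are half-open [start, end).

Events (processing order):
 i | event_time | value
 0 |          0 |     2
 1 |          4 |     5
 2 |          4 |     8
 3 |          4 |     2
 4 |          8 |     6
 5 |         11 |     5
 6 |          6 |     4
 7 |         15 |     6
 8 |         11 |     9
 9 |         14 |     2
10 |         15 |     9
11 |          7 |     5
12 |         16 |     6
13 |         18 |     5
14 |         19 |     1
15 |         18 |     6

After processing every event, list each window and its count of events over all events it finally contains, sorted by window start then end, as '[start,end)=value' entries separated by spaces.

[0,4)=1 [4,23)=14

i=0 t=0 v=2: → [0,4); WM=−∞
i=1 t=4 v=5: → [4,8); WM=−∞
i=2 t=4 v=8: → [4,8); WM=1
i=3 t=4 v=2: → [4,8); WM=1
i=4 t=8 v=6: → [8,12); WM=1
i=5 t=11 v=5: → [8,15); WM=8
i=6 t=6 v=4: → [4,15); WM=8
i=7 t=15 v=6: → [15,19); WM=8
i=8 t=11 v=9: → [4,15); WM=12
i=9 t=14 v=2: → [4,19); WM=12
i=10 t=15 v=9: → [4,19); WM=12
i=11 t=7 v=5: DROP (t<12-4); WM=12
i=12 t=16 v=6: → [4,20); WM=12
i=13 t=18 v=5: → [4,22); WM=12
i=14 t=19 v=1: → [4,23); WM=16
i=15 t=18 v=6: → [4,23); WM=16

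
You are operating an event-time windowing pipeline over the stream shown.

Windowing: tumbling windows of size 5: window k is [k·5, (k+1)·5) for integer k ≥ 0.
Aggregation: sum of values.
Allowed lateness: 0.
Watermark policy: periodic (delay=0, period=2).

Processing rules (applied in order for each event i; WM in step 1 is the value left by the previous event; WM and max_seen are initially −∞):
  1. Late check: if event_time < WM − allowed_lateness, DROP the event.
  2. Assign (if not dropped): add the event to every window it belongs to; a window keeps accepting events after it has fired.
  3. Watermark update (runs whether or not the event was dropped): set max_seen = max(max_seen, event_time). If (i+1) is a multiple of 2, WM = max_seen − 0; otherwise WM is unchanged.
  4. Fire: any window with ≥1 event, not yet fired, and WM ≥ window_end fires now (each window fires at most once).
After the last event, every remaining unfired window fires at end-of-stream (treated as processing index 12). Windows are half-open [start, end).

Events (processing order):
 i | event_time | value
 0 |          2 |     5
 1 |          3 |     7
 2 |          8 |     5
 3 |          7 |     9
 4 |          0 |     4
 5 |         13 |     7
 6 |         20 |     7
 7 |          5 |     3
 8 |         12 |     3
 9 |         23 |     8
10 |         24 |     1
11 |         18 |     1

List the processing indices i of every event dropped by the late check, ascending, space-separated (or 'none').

i=0 t=2 v=5: → [0,5); WM=−∞
i=1 t=3 v=7: → [0,5); WM=3
i=2 t=8 v=5: → [5,10); WM=3
i=3 t=7 v=9: → [5,10); WM=8; [0,5) fires=12
i=4 t=0 v=4: DROP (t<8-0); WM=8
i=5 t=13 v=7: → [10,15); WM=13; [5,10) fires=14
i=6 t=20 v=7: → [20,25); WM=13
i=7 t=5 v=3: DROP (t<13-0); WM=20; [10,15) fires=7
i=8 t=12 v=3: DROP (t<20-0); WM=20
i=9 t=23 v=8: → [20,25); WM=23
i=10 t=24 v=1: → [20,25); WM=23
i=11 t=18 v=1: DROP (t<23-0); WM=24

4 7 8 11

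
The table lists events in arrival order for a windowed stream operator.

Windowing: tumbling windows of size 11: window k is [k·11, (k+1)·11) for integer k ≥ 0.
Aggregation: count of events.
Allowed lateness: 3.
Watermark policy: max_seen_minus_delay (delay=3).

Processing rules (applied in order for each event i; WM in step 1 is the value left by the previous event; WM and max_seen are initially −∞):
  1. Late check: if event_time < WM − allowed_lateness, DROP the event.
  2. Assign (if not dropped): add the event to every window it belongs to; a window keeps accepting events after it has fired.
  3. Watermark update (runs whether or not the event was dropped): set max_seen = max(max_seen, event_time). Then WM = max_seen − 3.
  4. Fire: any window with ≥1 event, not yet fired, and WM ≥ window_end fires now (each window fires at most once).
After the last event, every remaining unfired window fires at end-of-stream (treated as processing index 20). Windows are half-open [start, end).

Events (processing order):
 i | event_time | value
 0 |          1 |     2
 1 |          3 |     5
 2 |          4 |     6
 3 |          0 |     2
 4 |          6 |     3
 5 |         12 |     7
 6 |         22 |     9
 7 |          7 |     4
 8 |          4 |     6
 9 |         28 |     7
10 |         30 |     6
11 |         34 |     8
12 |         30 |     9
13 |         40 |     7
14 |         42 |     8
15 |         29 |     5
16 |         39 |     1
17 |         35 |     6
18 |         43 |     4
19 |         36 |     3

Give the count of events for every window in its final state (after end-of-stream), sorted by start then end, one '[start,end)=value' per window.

i=0 t=1 v=2: → [0,11); WM=-2
i=1 t=3 v=5: → [0,11); WM=0
i=2 t=4 v=6: → [0,11); WM=1
i=3 t=0 v=2: → [0,11); WM=1
i=4 t=6 v=3: → [0,11); WM=3
i=5 t=12 v=7: → [11,22); WM=9
i=6 t=22 v=9: → [22,33); WM=19; [0,11) fires=5
i=7 t=7 v=4: DROP (t<19-3); WM=19
i=8 t=4 v=6: DROP (t<19-3); WM=19
i=9 t=28 v=7: → [22,33); WM=25; [11,22) fires=1
i=10 t=30 v=6: → [22,33); WM=27
i=11 t=34 v=8: → [33,44); WM=31
i=12 t=30 v=9: → [22,33); WM=31
i=13 t=40 v=7: → [33,44); WM=37; [22,33) fires=4
i=14 t=42 v=8: → [33,44); WM=39
i=15 t=29 v=5: DROP (t<39-3); WM=39
i=16 t=39 v=1: → [33,44); WM=39
i=17 t=35 v=6: DROP (t<39-3); WM=39
i=18 t=43 v=4: → [33,44); WM=40
i=19 t=36 v=3: DROP (t<40-3); WM=40

[0,11)=5 [11,22)=1 [22,33)=4 [33,44)=5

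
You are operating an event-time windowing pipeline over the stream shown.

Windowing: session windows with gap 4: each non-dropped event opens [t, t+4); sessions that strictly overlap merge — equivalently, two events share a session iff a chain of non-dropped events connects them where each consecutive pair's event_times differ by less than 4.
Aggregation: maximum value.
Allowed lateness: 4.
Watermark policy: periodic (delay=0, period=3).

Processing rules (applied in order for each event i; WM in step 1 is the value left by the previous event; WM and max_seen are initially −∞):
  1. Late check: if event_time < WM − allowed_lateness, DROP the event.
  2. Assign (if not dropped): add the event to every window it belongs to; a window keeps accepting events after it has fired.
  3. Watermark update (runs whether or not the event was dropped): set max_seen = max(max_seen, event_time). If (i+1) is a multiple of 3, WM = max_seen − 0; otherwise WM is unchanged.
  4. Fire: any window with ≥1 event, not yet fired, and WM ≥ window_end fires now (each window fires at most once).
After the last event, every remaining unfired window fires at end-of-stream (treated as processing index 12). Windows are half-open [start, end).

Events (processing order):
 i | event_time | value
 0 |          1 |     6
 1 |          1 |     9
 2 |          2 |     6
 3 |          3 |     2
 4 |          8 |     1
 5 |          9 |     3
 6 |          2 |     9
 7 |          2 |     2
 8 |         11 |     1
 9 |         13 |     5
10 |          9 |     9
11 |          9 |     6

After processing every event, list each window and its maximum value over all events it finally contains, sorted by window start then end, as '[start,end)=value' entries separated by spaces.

i=0 t=1 v=6: → [1,5); WM=−∞
i=1 t=1 v=9: → [1,5); WM=−∞
i=2 t=2 v=6: → [1,6); WM=2
i=3 t=3 v=2: → [1,7); WM=2
i=4 t=8 v=1: → [8,12); WM=2
i=5 t=9 v=3: → [8,13); WM=9
i=6 t=2 v=9: DROP (t<9-4); WM=9
i=7 t=2 v=2: DROP (t<9-4); WM=9
i=8 t=11 v=1: → [8,15); WM=11
i=9 t=13 v=5: → [8,17); WM=11
i=10 t=9 v=9: → [8,17); WM=11
i=11 t=9 v=6: → [8,17); WM=13

[1,7)=9 [8,17)=9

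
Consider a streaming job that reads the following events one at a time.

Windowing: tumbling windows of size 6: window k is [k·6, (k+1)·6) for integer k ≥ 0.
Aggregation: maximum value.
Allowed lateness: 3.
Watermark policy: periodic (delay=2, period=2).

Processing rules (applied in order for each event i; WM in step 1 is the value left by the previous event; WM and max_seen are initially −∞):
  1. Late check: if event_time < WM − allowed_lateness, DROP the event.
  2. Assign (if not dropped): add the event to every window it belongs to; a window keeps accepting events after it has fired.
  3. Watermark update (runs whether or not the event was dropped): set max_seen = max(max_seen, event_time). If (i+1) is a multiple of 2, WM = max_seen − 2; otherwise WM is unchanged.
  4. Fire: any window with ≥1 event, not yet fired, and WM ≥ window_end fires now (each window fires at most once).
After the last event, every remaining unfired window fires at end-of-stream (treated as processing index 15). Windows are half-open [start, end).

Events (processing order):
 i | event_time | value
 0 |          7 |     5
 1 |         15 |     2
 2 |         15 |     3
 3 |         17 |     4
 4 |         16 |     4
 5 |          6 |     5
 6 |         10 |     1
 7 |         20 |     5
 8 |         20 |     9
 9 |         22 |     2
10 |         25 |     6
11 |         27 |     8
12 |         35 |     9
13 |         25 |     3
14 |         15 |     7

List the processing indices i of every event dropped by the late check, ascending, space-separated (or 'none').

5 6 14

i=0 t=7 v=5: → [6,12); WM=−∞
i=1 t=15 v=2: → [12,18); WM=13; [6,12) fires=5
i=2 t=15 v=3: → [12,18); WM=13
i=3 t=17 v=4: → [12,18); WM=15
i=4 t=16 v=4: → [12,18); WM=15
i=5 t=6 v=5: DROP (t<15-3); WM=15
i=6 t=10 v=1: DROP (t<15-3); WM=15
i=7 t=20 v=5: → [18,24); WM=18; [12,18) fires=4
i=8 t=20 v=9: → [18,24); WM=18
i=9 t=22 v=2: → [18,24); WM=20
i=10 t=25 v=6: → [24,30); WM=20
i=11 t=27 v=8: → [24,30); WM=25; [18,24) fires=9
i=12 t=35 v=9: → [30,36); WM=25
i=13 t=25 v=3: → [24,30); WM=33; [24,30) fires=8
i=14 t=15 v=7: DROP (t<33-3); WM=33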